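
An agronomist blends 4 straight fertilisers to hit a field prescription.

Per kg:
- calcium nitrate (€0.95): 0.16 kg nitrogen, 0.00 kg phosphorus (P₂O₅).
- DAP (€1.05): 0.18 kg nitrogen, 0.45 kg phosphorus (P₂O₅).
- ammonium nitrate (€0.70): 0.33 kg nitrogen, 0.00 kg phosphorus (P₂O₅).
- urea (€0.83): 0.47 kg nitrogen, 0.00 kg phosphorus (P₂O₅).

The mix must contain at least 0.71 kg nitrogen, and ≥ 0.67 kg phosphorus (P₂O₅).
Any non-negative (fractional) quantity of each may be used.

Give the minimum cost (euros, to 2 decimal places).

This is a linear program. Let x1 = kg of calcium nitrate, x2 = kg of DAP, x3 = kg of ammonium nitrate, x4 = kg of urea.
Minimise 0.95x1 + 1.05x2 + 0.7x3 + 0.83x4 s.t.:
  0.16x1 + 0.18x2 + 0.33x3 + 0.47x4 ≥ 0.71   (nitrogen)
  0.45x2 ≥ 0.67   (phosphorus (P₂O₅))
  x1, x2, x3, x4 ≥ 0.
The minimum-cost mix takes nothing from calcium nitrate, ammonium nitrate — only DAP, urea. The nitrogen and phosphorus (P₂O₅) requirements are met with equality.
That vertex is x2 = 1.489, x4 = 0.9404.
Cost = 1.05·1.489 + 0.83·0.9404 = 2.3440.

€2.34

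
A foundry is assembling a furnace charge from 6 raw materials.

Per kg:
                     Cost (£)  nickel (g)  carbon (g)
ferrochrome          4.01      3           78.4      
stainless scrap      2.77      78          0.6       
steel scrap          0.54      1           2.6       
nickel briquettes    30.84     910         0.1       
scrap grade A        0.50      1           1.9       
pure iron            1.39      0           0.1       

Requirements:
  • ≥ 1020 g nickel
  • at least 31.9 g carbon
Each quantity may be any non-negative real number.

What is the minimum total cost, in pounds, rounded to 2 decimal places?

This is a linear program. Let x1 = kg of ferrochrome, x2 = kg of stainless scrap, x3 = kg of steel scrap, x4 = kg of nickel briquettes, x5 = kg of scrap grade A, x6 = kg of pure iron.
Minimize 4.01x1 + 2.77x2 + 0.54x3 + 30.84x4 + 0.5x5 + 1.39x6 s.t.:
  3x1 + 78x2 + 1x3 + 910x4 + 1x5 ≥ 1020   (nickel)
  78.4x1 + 0.6x2 + 2.6x3 + 0.1x4 + 1.9x5 + 0.1x6 ≥ 31.9   (carbon)
  x1, x2, x3, x4, x5, x6 ≥ 0.
The optimal basis is {ferrochrome, nickel briquettes}; stainless scrap, steel scrap, scrap grade A, pure iron drop out. The nickel and carbon requirements are met with equality.
Solving gives x1 = 0.40546, x4 = 1.1195.
Total cost: 4.01·0.40546 + 30.84·1.1195 = 36.1513.

£36.15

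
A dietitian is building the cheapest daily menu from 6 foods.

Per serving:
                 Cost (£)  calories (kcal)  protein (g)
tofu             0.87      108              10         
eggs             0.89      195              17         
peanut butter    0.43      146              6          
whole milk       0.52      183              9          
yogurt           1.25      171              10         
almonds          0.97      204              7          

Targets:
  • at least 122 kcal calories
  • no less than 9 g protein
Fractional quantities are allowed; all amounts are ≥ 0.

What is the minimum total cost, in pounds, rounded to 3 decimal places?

This is a linear program. Let x1 = servings of tofu, x2 = servings of eggs, x3 = servings of peanut butter, x4 = servings of whole milk, x5 = servings of yogurt, x6 = servings of almonds.
Minimise 0.87x1 + 0.89x2 + 0.43x3 + 0.52x4 + 1.25x5 + 0.97x6 s.t.:
  108x1 + 195x2 + 146x3 + 183x4 + 171x5 + 204x6 ≥ 122   (calories)
  10x1 + 17x2 + 6x3 + 9x4 + 10x5 + 7x6 ≥ 9   (protein)
  x1, x2, x3, x4, x5, x6 ≥ 0.
At the optimum only eggs, whole milk are positive (tofu, peanut butter, yogurt, almonds = 0). The calories and protein requirements are met with equality.
Optimal quantities: eggs = 0.4049 servings, whole milk = 0.2353 servings.
Total cost: 0.89·0.4049 + 0.52·0.2353 = 0.48272.

£0.483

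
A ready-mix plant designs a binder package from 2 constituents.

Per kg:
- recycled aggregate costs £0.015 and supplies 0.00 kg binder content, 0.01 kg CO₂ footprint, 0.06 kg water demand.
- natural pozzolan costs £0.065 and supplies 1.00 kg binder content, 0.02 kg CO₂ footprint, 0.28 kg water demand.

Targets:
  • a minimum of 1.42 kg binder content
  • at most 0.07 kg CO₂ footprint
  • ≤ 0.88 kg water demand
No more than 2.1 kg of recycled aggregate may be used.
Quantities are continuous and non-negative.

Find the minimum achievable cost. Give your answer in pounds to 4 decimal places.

Let x1 = kg of recycled aggregate, x2 = kg of natural pozzolan.
Minimise 0.015x1 + 0.065x2 subject to:
  1x2 ≥ 1.42   (binder content)
  0.01x1 + 0.02x2 ≤ 0.07   (CO₂ footprint)
  0.06x1 + 0.28x2 ≤ 0.88   (water demand)
  x1 ≤ 2.1
  x1, x2 ≥ 0.
At the optimum only natural pozzolan is positive (recycled aggregate = 0). There the binder content constraint is tight.
That vertex is x2 = 1.42.
Objective = 0.065·1.42 = 0.092300.

£0.0923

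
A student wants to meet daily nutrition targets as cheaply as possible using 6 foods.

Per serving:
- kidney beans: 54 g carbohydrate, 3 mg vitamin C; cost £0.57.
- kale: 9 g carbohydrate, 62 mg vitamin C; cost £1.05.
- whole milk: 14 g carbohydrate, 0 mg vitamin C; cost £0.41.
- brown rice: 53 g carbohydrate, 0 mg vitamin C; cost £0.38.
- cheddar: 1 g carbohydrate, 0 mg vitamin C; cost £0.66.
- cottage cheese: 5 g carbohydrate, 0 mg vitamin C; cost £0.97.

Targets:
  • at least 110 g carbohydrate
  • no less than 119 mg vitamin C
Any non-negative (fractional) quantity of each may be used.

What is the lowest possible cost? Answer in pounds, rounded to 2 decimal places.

This is a linear program. Let x1 = servings of kidney beans, x2 = servings of kale, x3 = servings of whole milk, x4 = servings of brown rice, x5 = servings of cheddar, x6 = servings of cottage cheese.
min 0.57x1 + 1.05x2 + 0.41x3 + 0.38x4 + 0.66x5 + 0.97x6 s.t.:
  54x1 + 9x2 + 14x3 + 53x4 + 1x5 + 5x6 ≥ 110   (carbohydrate)
  3x1 + 62x2 ≥ 119   (vitamin C)
  x1, x2, x3, x4, x5, x6 ≥ 0.
The minimum-cost mix takes nothing from kidney beans, whole milk, cheddar, cottage cheese — only kale, brown rice. There the carbohydrate and vitamin C constraints are tight.
Solving gives x2 = 1.919, x4 = 1.75.
Total cost: 1.05·1.919 + 0.38·1.75 = 2.6800.

£2.68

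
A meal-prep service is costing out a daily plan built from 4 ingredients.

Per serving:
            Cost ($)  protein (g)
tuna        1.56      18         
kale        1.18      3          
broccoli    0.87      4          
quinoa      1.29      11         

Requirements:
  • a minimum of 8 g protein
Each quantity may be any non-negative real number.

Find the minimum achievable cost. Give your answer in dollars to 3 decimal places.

Treat it as an LP. Let x1 = servings of tuna, x2 = servings of kale, x3 = servings of broccoli, x4 = servings of quinoa.
min 1.56x1 + 1.18x2 + 0.87x3 + 1.29x4 with:
  18x1 + 3x2 + 4x3 + 11x4 ≥ 8   (protein)
  x1, x2, x3, x4 ≥ 0.
The cheapest feasible vertex uses only tuna; kale, broccoli, quinoa are not used. The protein requirement is met with equality.
So tuna = 0.4444 servings.
Cost = 1.56·0.4444 = 0.69326.

$0.693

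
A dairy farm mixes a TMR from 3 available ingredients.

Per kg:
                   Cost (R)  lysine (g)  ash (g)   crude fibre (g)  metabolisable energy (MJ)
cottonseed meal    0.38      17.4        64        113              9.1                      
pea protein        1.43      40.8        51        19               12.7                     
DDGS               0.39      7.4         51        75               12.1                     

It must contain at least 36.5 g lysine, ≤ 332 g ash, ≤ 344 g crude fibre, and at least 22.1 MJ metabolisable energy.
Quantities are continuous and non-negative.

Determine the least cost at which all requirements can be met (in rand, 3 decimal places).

R0.881

Let x1 = kg of cottonseed meal, x2 = kg of pea protein, x3 = kg of DDGS.
Minimise 0.38x1 + 1.43x2 + 0.39x3 subject to:
  17.4x1 + 40.8x2 + 7.4x3 ≥ 36.5   (lysine)
  64x1 + 51x2 + 51x3 ≤ 332   (ash)
  113x1 + 19x2 + 75x3 ≤ 344   (crude fibre)
  9.1x1 + 12.7x2 + 12.1x3 ≥ 22.1   (metabolisable energy)
  x1, x2, x3 ≥ 0.
The minimum-cost mix takes nothing from pea protein — only cottonseed meal, DDGS. Binding constraints: lysine and metabolisable energy.
Solving gives x1 = 1.942, x3 = 0.3659.
Objective = 0.38·1.942 + 0.39·0.3659 = 0.88066.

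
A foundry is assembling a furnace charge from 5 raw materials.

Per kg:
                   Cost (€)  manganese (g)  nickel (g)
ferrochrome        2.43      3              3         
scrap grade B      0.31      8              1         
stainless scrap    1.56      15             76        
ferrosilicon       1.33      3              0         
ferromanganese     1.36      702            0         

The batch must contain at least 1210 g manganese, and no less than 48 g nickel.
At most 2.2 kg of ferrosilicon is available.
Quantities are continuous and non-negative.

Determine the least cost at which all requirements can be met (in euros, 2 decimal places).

€3.31

Let x1 = kg of ferrochrome, x2 = kg of scrap grade B, x3 = kg of stainless scrap, x4 = kg of ferrosilicon, x5 = kg of ferromanganese.
Minimise 2.43x1 + 0.31x2 + 1.56x3 + 1.33x4 + 1.36x5 subject to:
  3x1 + 8x2 + 15x3 + 3x4 + 702x5 ≥ 1210   (manganese)
  3x1 + 1x2 + 76x3 ≥ 48   (nickel)
  x4 ≤ 2.2
  x1, x2, x3, x4, x5 ≥ 0.
The cheapest feasible vertex uses only stainless scrap, ferromanganese; ferrochrome, scrap grade B, ferrosilicon are not used. The manganese and nickel requirements are met with equality.
Optimal quantities: stainless scrap = 0.6316 kg, ferromanganese = 1.71 kg.
Cost = 1.56·0.6316 + 1.36·1.71 = 3.3109.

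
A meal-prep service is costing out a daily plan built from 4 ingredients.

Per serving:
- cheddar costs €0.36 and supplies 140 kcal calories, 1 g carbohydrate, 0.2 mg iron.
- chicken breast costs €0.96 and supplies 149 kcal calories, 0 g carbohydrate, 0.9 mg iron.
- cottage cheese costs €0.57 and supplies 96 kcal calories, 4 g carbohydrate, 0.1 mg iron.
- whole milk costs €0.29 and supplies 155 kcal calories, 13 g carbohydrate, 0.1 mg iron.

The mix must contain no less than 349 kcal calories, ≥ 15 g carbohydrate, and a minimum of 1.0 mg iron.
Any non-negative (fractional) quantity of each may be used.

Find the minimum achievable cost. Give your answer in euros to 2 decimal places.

€1.31

Set it up as a linear program. Let x1 = servings of cheddar, x2 = servings of chicken breast, x3 = servings of cottage cheese, x4 = servings of whole milk.
Minimize 0.36x1 + 0.96x2 + 0.57x3 + 0.29x4 s.t.:
  140x1 + 149x2 + 96x3 + 155x4 ≥ 349   (calories)
  1x1 + 4x3 + 13x4 ≥ 15   (carbohydrate)
  0.2x1 + 0.9x2 + 0.1x3 + 0.1x4 ≥ 1   (iron)
  x1, x2, x3, x4 ≥ 0.
The optimal basis is {chicken breast, whole milk}; cheddar, cottage cheese drop out. The calories and iron requirements are met with equality.
That vertex is x2 = 0.9639, x4 = 1.325.
Objective = 0.96·0.9639 + 0.29·1.325 = 1.3096.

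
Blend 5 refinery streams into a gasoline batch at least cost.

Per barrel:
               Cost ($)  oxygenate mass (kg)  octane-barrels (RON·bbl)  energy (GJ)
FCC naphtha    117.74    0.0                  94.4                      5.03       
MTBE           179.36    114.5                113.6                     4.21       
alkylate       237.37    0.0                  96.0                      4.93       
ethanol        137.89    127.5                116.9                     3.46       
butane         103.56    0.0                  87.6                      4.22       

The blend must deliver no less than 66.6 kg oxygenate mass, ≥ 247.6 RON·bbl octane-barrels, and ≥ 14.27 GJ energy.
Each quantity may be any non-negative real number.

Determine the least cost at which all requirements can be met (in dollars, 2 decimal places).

$363.75

This is a linear program. Let x1 = barrels of FCC naphtha, x2 = barrels of MTBE, x3 = barrels of alkylate, x4 = barrels of ethanol, x5 = barrels of butane.
min 117.74x1 + 179.36x2 + 237.37x3 + 137.89x4 + 103.56x5 with:
  114.5x2 + 127.5x4 ≥ 66.6   (oxygenate mass)
  94.4x1 + 113.6x2 + 96x3 + 116.9x4 + 87.6x5 ≥ 247.6   (octane-barrels)
  5.03x1 + 4.21x2 + 4.93x3 + 3.46x4 + 4.22x5 ≥ 14.27   (energy)
  x1, x2, x3, x4, x5 ≥ 0.
The cheapest feasible vertex uses only FCC naphtha, ethanol; MTBE, alkylate, butane are not used. There the oxygenate mass and energy constraints are tight.
So FCC naphtha = 2.4777 barrels, ethanol = 0.52235 barrels.
Objective = 117.74·2.4777 + 137.89·0.52235 = 363.7512.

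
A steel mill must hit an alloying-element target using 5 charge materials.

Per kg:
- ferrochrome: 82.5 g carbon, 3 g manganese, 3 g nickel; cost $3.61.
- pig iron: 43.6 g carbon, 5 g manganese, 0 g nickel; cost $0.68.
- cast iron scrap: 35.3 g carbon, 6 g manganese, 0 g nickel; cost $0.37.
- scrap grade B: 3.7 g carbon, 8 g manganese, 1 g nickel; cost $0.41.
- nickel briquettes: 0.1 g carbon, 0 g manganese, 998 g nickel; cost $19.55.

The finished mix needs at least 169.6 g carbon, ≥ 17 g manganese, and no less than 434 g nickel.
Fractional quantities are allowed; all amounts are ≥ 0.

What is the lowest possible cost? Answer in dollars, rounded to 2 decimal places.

$10.28

Let x1 = kg of ferrochrome, x2 = kg of pig iron, x3 = kg of cast iron scrap, x4 = kg of scrap grade B, x5 = kg of nickel briquettes.
min 3.61x1 + 0.68x2 + 0.37x3 + 0.41x4 + 19.55x5 subject to:
  82.5x1 + 43.6x2 + 35.3x3 + 3.7x4 + 0.1x5 ≥ 169.6   (carbon)
  3x1 + 5x2 + 6x3 + 8x4 ≥ 17   (manganese)
  3x1 + 1x4 + 998x5 ≥ 434   (nickel)
  x1, x2, x3, x4, x5 ≥ 0.
The minimum-cost mix takes nothing from ferrochrome, pig iron, scrap grade B — only cast iron scrap, nickel briquettes. There the carbon and nickel constraints are tight.
Solving gives x3 = 4.803, x5 = 0.4349.
Total cost: 0.37·4.803 + 19.55·0.4349 = 10.2794.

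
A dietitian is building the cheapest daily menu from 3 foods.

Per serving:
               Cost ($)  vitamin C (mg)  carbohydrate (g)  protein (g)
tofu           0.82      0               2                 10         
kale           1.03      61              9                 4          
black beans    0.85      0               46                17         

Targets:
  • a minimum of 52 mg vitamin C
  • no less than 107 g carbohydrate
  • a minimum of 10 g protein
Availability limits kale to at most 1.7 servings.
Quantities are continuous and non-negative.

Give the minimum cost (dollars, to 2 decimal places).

$2.71

Treat it as an LP. Let x1 = servings of tofu, x2 = servings of kale, x3 = servings of black beans.
Minimize 0.82x1 + 1.03x2 + 0.85x3 s.t.:
  61x2 ≥ 52   (vitamin C)
  2x1 + 9x2 + 46x3 ≥ 107   (carbohydrate)
  10x1 + 4x2 + 17x3 ≥ 10   (protein)
  x2 ≤ 1.7
  x1, x2, x3 ≥ 0.
At the optimum only kale, black beans are positive (tofu = 0). Binding constraints: vitamin C and carbohydrate.
Solving gives x2 = 0.8525, x3 = 2.159.
Objective = 1.03·0.8525 + 0.85·2.159 = 2.7132.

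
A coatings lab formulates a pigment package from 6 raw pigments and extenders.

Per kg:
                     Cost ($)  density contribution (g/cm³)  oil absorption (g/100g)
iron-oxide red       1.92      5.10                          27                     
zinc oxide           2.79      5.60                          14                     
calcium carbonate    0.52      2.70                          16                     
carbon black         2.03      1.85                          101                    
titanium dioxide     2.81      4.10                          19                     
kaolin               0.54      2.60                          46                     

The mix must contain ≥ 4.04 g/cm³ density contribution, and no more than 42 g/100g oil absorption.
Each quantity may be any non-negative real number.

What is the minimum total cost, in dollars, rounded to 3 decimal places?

$0.778

Set it up as a linear program. Let x1 = kg of iron-oxide red, x2 = kg of zinc oxide, x3 = kg of calcium carbonate, x4 = kg of carbon black, x5 = kg of titanium dioxide, x6 = kg of kaolin.
min 1.92x1 + 2.79x2 + 0.52x3 + 2.03x4 + 2.81x5 + 0.54x6 subject to:
  5.1x1 + 5.6x2 + 2.7x3 + 1.85x4 + 4.1x5 + 2.6x6 ≥ 4.04   (density contribution)
  27x1 + 14x2 + 16x3 + 101x4 + 19x5 + 46x6 ≤ 42   (oil absorption)
  x1, x2, x3, x4, x5, x6 ≥ 0.
The minimum-cost mix takes nothing from iron-oxide red, zinc oxide, carbon black, titanium dioxide, kaolin — only calcium carbonate. Binding constraint: density contribution.
Solving gives x3 = 1.496.
Objective = 0.52·1.496 = 0.77792.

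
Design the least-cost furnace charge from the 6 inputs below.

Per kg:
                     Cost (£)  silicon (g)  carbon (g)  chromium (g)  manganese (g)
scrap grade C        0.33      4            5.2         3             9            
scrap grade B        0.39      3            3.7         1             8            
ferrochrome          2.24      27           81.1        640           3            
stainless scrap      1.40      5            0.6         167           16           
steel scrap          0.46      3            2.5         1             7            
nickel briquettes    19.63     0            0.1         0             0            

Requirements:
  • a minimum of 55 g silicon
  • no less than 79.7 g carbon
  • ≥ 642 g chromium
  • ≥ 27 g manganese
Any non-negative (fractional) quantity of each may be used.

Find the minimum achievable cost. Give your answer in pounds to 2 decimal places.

£4.55

This is a linear program. Let x1 = kg of scrap grade C, x2 = kg of scrap grade B, x3 = kg of ferrochrome, x4 = kg of stainless scrap, x5 = kg of steel scrap, x6 = kg of nickel briquettes.
min 0.33x1 + 0.39x2 + 2.24x3 + 1.4x4 + 0.46x5 + 19.63x6 with:
  4x1 + 3x2 + 27x3 + 5x4 + 3x5 ≥ 55   (silicon)
  5.2x1 + 3.7x2 + 81.1x3 + 0.6x4 + 2.5x5 + 0.1x6 ≥ 79.7   (carbon)
  3x1 + 1x2 + 640x3 + 167x4 + 1x5 ≥ 642   (chromium)
  9x1 + 8x2 + 3x3 + 16x4 + 7x5 ≥ 27   (manganese)
  x1, x2, x3, x4, x5, x6 ≥ 0.
At the optimum only scrap grade C, ferrochrome are positive (scrap grade B, stainless scrap, steel scrap, nickel briquettes = 0). There the silicon and chromium constraints are tight.
That vertex is x1 = 7.207, x3 = 0.9693.
Objective = 0.33·7.207 + 2.24·0.9693 = 4.5495.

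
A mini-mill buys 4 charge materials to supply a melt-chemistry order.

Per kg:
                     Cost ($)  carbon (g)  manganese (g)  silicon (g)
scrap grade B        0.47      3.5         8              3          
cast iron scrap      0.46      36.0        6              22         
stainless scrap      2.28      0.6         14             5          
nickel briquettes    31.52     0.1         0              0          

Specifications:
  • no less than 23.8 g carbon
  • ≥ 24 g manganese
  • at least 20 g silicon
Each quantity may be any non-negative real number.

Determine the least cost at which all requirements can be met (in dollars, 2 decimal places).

Set it up as a linear program. Let x1 = kg of scrap grade B, x2 = kg of cast iron scrap, x3 = kg of stainless scrap, x4 = kg of nickel briquettes.
Minimise 0.47x1 + 0.46x2 + 2.28x3 + 31.52x4 subject to:
  3.5x1 + 36x2 + 0.6x3 + 0.1x4 ≥ 23.8   (carbon)
  8x1 + 6x2 + 14x3 ≥ 24   (manganese)
  3x1 + 22x2 + 5x3 ≥ 20   (silicon)
  x1, x2, x3, x4 ≥ 0.
At the optimum only scrap grade B, cast iron scrap are positive (stainless scrap, nickel briquettes = 0). There the manganese and silicon constraints are tight.
Solving gives x1 = 2.582, x2 = 0.557.
Total cost: 0.47·2.582 + 0.46·0.557 = 1.4698.

$1.47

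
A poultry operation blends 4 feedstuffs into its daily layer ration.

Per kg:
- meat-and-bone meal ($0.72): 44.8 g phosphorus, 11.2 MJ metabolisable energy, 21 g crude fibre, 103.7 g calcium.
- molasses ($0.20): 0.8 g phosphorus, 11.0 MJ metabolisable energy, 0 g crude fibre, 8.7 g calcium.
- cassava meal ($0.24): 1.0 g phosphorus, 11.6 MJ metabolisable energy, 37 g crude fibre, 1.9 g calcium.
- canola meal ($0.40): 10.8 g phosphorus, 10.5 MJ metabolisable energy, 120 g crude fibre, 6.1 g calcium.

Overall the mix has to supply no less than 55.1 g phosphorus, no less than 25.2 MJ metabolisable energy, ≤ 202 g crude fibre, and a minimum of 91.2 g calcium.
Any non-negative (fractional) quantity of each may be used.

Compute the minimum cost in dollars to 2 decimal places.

Let x1 = kg of meat-and-bone meal, x2 = kg of molasses, x3 = kg of cassava meal, x4 = kg of canola meal.
Minimize 0.72x1 + 0.2x2 + 0.24x3 + 0.4x4 s.t.:
  44.8x1 + 0.8x2 + 1x3 + 10.8x4 ≥ 55.1   (phosphorus)
  11.2x1 + 11x2 + 11.6x3 + 10.5x4 ≥ 25.2   (metabolisable energy)
  21x1 + 37x3 + 120x4 ≤ 202   (crude fibre)
  103.7x1 + 8.7x2 + 1.9x3 + 6.1x4 ≥ 91.2   (calcium)
  x1, x2, x3, x4 ≥ 0.
The optimal basis is {meat-and-bone meal, molasses}; cassava meal, canola meal drop out. The phosphorus and metabolisable energy requirements are met with equality.
That vertex is x1 = 1.211, x2 = 1.058.
Total cost: 0.72·1.211 + 0.2·1.058 = 1.0835.

$1.08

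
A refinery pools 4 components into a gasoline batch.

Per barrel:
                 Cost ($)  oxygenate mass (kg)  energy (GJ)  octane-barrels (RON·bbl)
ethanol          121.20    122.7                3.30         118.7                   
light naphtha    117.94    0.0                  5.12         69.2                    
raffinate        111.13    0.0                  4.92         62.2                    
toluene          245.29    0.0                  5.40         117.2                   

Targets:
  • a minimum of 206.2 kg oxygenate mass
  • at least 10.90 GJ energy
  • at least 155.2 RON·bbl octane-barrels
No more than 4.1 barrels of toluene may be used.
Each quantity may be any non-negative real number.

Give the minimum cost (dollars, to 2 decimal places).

Let x1 = barrels of ethanol, x2 = barrels of light naphtha, x3 = barrels of raffinate, x4 = barrels of toluene.
Minimize 121.2x1 + 117.94x2 + 111.13x3 + 245.29x4 with:
  122.7x1 ≥ 206.2   (oxygenate mass)
  3.3x1 + 5.12x2 + 4.92x3 + 5.4x4 ≥ 10.9   (energy)
  118.7x1 + 69.2x2 + 62.2x3 + 117.2x4 ≥ 155.2   (octane-barrels)
  x4 ≤ 4.1
  x1, x2, x3, x4 ≥ 0.
The minimum-cost mix takes nothing from light naphtha, toluene — only ethanol, raffinate. The oxygenate mass and energy requirements are met with equality.
Solving gives x1 = 1.6805, x3 = 1.0883.
Objective = 121.2·1.6805 + 111.13·1.0883 = 324.6194.

$324.62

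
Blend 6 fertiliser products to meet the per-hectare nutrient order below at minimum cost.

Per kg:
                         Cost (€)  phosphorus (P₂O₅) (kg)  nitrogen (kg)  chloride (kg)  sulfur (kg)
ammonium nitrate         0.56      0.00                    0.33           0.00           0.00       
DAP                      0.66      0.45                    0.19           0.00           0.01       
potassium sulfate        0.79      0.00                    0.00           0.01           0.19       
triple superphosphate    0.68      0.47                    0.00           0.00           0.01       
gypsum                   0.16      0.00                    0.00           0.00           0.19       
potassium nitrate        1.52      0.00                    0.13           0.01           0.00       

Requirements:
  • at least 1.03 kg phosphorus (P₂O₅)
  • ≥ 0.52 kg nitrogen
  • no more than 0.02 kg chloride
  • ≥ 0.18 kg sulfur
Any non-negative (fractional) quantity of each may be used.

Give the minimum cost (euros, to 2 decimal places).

Let x1 = kg of ammonium nitrate, x2 = kg of DAP, x3 = kg of potassium sulfate, x4 = kg of triple superphosphate, x5 = kg of gypsum, x6 = kg of potassium nitrate.
Minimize 0.56x1 + 0.66x2 + 0.79x3 + 0.68x4 + 0.16x5 + 1.52x6 s.t.:
  0.45x2 + 0.47x4 ≥ 1.03   (phosphorus (P₂O₅))
  0.33x1 + 0.19x2 + 0.13x6 ≥ 0.52   (nitrogen)
  0.01x3 + 0.01x6 ≤ 0.02   (chloride)
  0.01x2 + 0.19x3 + 0.01x4 + 0.19x5 ≥ 0.18   (sulfur)
  x1, x2, x3, x4, x5, x6 ≥ 0.
The cheapest feasible vertex uses only ammonium nitrate, DAP, gypsum; potassium sulfate, triple superphosphate, potassium nitrate are not used. Binding constraints: phosphorus (P₂O₅), nitrogen, sulfur.
Solving gives x1 = 0.2579, x2 = 2.289, x5 = 0.8269.
Objective = 0.56·0.2579 + 0.66·2.289 + 0.16·0.8269 = 1.7875.

€1.79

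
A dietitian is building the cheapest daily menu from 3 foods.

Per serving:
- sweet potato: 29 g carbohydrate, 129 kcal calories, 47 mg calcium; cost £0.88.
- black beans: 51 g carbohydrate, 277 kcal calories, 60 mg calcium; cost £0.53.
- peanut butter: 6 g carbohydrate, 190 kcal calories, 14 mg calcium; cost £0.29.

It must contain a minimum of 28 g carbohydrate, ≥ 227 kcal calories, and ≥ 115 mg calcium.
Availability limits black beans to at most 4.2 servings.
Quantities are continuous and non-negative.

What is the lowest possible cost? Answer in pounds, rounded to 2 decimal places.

£1.02

Let x1 = servings of sweet potato, x2 = servings of black beans, x3 = servings of peanut butter.
Minimise 0.88x1 + 0.53x2 + 0.29x3 with:
  29x1 + 51x2 + 6x3 ≥ 28   (carbohydrate)
  129x1 + 277x2 + 190x3 ≥ 227   (calories)
  47x1 + 60x2 + 14x3 ≥ 115   (calcium)
  x2 ≤ 4.2
  x1, x2, x3 ≥ 0.
The minimum-cost mix takes nothing from sweet potato, peanut butter — only black beans. The calcium requirement is met with equality.
So black beans = 1.917 servings.
Cost = 0.53·1.917 = 1.0160.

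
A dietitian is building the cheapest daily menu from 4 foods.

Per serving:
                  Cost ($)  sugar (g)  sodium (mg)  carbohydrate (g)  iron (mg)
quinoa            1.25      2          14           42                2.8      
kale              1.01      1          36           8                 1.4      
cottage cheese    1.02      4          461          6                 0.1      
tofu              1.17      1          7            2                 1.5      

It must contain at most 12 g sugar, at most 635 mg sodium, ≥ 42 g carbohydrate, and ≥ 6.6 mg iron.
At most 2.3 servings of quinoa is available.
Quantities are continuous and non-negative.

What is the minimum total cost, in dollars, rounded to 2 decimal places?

$2.99

Let x1 = servings of quinoa, x2 = servings of kale, x3 = servings of cottage cheese, x4 = servings of tofu.
Minimise 1.25x1 + 1.01x2 + 1.02x3 + 1.17x4 subject to:
  2x1 + 1x2 + 4x3 + 1x4 ≤ 12   (sugar)
  14x1 + 36x2 + 461x3 + 7x4 ≤ 635   (sodium)
  42x1 + 8x2 + 6x3 + 2x4 ≥ 42   (carbohydrate)
  2.8x1 + 1.4x2 + 0.1x3 + 1.5x4 ≥ 6.6   (iron)
  x1 ≤ 2.3
  x1, x2, x3, x4 ≥ 0.
The minimum-cost mix takes nothing from cottage cheese, tofu — only quinoa, kale. Binding constraints: iron and the quinoa cap.
So quinoa = 2.3 servings, kale = 0.1143 servings.
Total cost: 1.25·2.3 + 1.01·0.1143 = 2.9904.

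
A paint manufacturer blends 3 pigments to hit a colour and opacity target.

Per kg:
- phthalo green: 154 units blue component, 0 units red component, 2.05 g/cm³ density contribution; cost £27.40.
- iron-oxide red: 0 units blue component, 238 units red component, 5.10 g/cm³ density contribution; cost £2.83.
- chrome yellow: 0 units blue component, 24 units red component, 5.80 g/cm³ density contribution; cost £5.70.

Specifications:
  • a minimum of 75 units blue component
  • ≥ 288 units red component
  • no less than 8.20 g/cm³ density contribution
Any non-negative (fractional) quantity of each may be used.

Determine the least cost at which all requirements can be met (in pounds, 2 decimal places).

£17.34

Let x1 = kg of phthalo green, x2 = kg of iron-oxide red, x3 = kg of chrome yellow.
min 27.4x1 + 2.83x2 + 5.7x3 with:
  154x1 ≥ 75   (blue component)
  238x2 + 24x3 ≥ 288   (red component)
  2.05x1 + 5.1x2 + 5.8x3 ≥ 8.2   (density contribution)
  x1, x2, x3 ≥ 0.
The optimal basis is {phthalo green, iron-oxide red}; chrome yellow drops out. The blue component and density contribution requirements are met with equality.
Solving gives x1 = 0.487, x2 = 1.412.
Total cost: 27.4·0.487 + 2.83·1.412 = 17.3398.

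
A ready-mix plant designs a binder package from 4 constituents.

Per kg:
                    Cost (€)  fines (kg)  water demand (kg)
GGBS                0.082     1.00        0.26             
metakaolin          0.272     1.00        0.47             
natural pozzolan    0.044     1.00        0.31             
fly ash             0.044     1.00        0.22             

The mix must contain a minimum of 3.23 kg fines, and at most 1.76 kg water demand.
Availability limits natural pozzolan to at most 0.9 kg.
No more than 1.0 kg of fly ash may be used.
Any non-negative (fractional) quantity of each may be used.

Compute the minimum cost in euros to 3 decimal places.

€0.193

Let x1 = kg of GGBS, x2 = kg of metakaolin, x3 = kg of natural pozzolan, x4 = kg of fly ash.
min 0.082x1 + 0.272x2 + 0.044x3 + 0.044x4 subject to:
  1x1 + 1x2 + 1x3 + 1x4 ≥ 3.23   (fines)
  0.26x1 + 0.47x2 + 0.31x3 + 0.22x4 ≤ 1.76   (water demand)
  x3 ≤ 0.9
  x4 ≤ 1
  x1, x2, x3, x4 ≥ 0.
The cheapest feasible vertex uses only GGBS, natural pozzolan, fly ash; metakaolin is not used. Binding constraints: fines, the natural pozzolan cap, the fly ash cap.
That vertex is x1 = 1.33, x3 = 0.9, x4 = 1.
Objective = 0.082·1.33 + 0.044·0.9 + 0.044·1 = 0.19266.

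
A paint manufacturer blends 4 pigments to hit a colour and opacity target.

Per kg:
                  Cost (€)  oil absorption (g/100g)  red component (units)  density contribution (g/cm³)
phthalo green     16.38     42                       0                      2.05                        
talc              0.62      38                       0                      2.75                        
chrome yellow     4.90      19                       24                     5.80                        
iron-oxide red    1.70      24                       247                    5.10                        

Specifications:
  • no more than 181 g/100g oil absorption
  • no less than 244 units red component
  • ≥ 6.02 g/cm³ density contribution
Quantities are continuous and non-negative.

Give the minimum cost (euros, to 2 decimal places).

This is a linear program. Let x1 = kg of phthalo green, x2 = kg of talc, x3 = kg of chrome yellow, x4 = kg of iron-oxide red.
min 16.38x1 + 0.62x2 + 4.9x3 + 1.7x4 with:
  42x1 + 38x2 + 19x3 + 24x4 ≤ 181   (oil absorption)
  24x3 + 247x4 ≥ 244   (red component)
  2.05x1 + 2.75x2 + 5.8x3 + 5.1x4 ≥ 6.02   (density contribution)
  x1, x2, x3, x4 ≥ 0.
At the optimum only talc, iron-oxide red are positive (phthalo green, chrome yellow = 0). Binding constraints: red component and density contribution.
So talc = 0.3571 kg, iron-oxide red = 0.9879 kg.
Total cost: 0.62·0.3571 + 1.7·0.9879 = 1.9008.

€1.90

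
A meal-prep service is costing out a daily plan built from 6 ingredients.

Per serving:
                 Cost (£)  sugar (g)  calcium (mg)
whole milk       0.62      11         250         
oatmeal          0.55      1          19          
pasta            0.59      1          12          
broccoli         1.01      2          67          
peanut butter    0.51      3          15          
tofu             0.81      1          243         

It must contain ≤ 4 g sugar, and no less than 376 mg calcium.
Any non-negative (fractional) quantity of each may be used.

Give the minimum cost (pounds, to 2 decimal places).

£1.20

Treat it as an LP. Let x1 = servings of whole milk, x2 = servings of oatmeal, x3 = servings of pasta, x4 = servings of broccoli, x5 = servings of peanut butter, x6 = servings of tofu.
Minimize 0.62x1 + 0.55x2 + 0.59x3 + 1.01x4 + 0.51x5 + 0.81x6 subject to:
  11x1 + 1x2 + 1x3 + 2x4 + 3x5 + 1x6 ≤ 4   (sugar)
  250x1 + 19x2 + 12x3 + 67x4 + 15x5 + 243x6 ≥ 376   (calcium)
  x1, x2, x3, x4, x5, x6 ≥ 0.
At the optimum only whole milk, tofu are positive (oatmeal, pasta, broccoli, peanut butter = 0). There the sugar and calcium constraints are tight.
Optimal quantities: whole milk = 0.246 servings, tofu = 1.294 servings.
Objective = 0.62·0.246 + 0.81·1.294 = 1.2007.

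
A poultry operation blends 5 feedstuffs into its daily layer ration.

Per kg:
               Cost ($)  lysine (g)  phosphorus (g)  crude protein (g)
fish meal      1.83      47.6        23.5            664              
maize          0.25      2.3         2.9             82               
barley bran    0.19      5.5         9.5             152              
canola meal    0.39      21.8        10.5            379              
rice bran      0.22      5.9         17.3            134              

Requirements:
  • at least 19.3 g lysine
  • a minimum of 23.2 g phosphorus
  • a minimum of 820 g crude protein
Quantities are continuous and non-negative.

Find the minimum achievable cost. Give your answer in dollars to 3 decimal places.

$0.847

Set it up as a linear program. Let x1 = kg of fish meal, x2 = kg of maize, x3 = kg of barley bran, x4 = kg of canola meal, x5 = kg of rice bran.
Minimize 1.83x1 + 0.25x2 + 0.19x3 + 0.39x4 + 0.22x5 with:
  47.6x1 + 2.3x2 + 5.5x3 + 21.8x4 + 5.9x5 ≥ 19.3   (lysine)
  23.5x1 + 2.9x2 + 9.5x3 + 10.5x4 + 17.3x5 ≥ 23.2   (phosphorus)
  664x1 + 82x2 + 152x3 + 379x4 + 134x5 ≥ 820   (crude protein)
  x1, x2, x3, x4, x5 ≥ 0.
At the optimum only canola meal, rice bran are positive (fish meal, maize, barley bran = 0). Binding constraints: phosphorus and crude protein.
So canola meal = 2.151 kg, rice bran = 0.0355 kg.
Total cost: 0.39·2.151 + 0.22·0.0355 = 0.84670.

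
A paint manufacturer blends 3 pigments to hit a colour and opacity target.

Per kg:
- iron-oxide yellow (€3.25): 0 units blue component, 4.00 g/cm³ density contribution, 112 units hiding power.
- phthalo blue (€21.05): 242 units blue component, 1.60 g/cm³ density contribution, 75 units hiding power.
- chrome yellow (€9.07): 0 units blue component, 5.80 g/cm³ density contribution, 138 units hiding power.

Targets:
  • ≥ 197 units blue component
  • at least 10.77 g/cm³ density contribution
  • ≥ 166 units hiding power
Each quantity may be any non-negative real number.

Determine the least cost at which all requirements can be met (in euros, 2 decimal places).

€24.83

Let x1 = kg of iron-oxide yellow, x2 = kg of phthalo blue, x3 = kg of chrome yellow.
Minimise 3.25x1 + 21.05x2 + 9.07x3 subject to:
  242x2 ≥ 197   (blue component)
  4x1 + 1.6x2 + 5.8x3 ≥ 10.77   (density contribution)
  112x1 + 75x2 + 138x3 ≥ 166   (hiding power)
  x1, x2, x3 ≥ 0.
At the optimum only iron-oxide yellow, phthalo blue are positive (chrome yellow = 0). There the blue component and density contribution constraints are tight.
Solving gives x1 = 2.367, x2 = 0.814.
Total cost: 3.25·2.367 + 21.05·0.814 = 24.8275.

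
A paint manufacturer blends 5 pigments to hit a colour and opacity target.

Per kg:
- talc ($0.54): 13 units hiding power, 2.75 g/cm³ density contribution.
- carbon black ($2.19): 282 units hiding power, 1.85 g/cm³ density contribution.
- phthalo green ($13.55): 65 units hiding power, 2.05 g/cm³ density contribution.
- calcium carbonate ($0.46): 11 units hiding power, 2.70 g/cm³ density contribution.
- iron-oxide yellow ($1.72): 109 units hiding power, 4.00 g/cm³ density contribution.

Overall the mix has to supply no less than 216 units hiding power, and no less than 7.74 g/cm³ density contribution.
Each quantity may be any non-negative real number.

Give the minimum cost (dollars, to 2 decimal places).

$2.58

This is a linear program. Let x1 = kg of talc, x2 = kg of carbon black, x3 = kg of phthalo green, x4 = kg of calcium carbonate, x5 = kg of iron-oxide yellow.
Minimize 0.54x1 + 2.19x2 + 13.55x3 + 0.46x4 + 1.72x5 subject to:
  13x1 + 282x2 + 65x3 + 11x4 + 109x5 ≥ 216   (hiding power)
  2.75x1 + 1.85x2 + 2.05x3 + 2.7x4 + 4x5 ≥ 7.74   (density contribution)
  x1, x2, x3, x4, x5 ≥ 0.
The cheapest feasible vertex uses only carbon black, calcium carbonate; talc, phthalo green, iron-oxide yellow are not used. The hiding power and density contribution requirements are met with equality.
That vertex is x2 = 0.6721, x4 = 2.406.
Cost = 2.19·0.6721 + 0.46·2.406 = 2.5787.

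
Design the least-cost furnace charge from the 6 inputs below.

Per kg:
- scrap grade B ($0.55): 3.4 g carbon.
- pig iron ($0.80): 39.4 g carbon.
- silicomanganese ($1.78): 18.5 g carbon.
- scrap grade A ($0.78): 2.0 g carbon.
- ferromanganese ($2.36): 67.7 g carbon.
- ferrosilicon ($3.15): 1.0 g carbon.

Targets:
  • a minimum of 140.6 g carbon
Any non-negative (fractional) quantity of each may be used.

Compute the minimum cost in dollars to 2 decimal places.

Let x1 = kg of scrap grade B, x2 = kg of pig iron, x3 = kg of silicomanganese, x4 = kg of scrap grade A, x5 = kg of ferromanganese, x6 = kg of ferrosilicon.
Minimize 0.55x1 + 0.8x2 + 1.78x3 + 0.78x4 + 2.36x5 + 3.15x6 with:
  3.4x1 + 39.4x2 + 18.5x3 + 2x4 + 67.7x5 + 1x6 ≥ 140.6   (carbon)
  x1, x2, x3, x4, x5, x6 ≥ 0.
At the optimum only pig iron is positive (scrap grade B, silicomanganese, scrap grade A, ferromanganese, ferrosilicon = 0). Binding constraint: carbon.
That vertex is x2 = 3.5685.
Cost = 0.8·3.5685 = 2.8548.

$2.85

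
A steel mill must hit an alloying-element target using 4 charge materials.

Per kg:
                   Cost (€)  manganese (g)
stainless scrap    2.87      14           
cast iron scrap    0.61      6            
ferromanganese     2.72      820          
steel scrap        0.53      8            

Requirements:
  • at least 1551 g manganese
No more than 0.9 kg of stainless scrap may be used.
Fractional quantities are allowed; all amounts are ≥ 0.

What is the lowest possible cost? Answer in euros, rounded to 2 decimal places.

€5.14

Set it up as a linear program. Let x1 = kg of stainless scrap, x2 = kg of cast iron scrap, x3 = kg of ferromanganese, x4 = kg of steel scrap.
min 2.87x1 + 0.61x2 + 2.72x3 + 0.53x4 subject to:
  14x1 + 6x2 + 820x3 + 8x4 ≥ 1551   (manganese)
  x1 ≤ 0.9
  x1, x2, x3, x4 ≥ 0.
The cheapest feasible vertex uses only ferromanganese; stainless scrap, cast iron scrap, steel scrap are not used. Binding constraint: manganese.
Solving gives x3 = 1.891.
Cost = 2.72·1.891 = 5.1435.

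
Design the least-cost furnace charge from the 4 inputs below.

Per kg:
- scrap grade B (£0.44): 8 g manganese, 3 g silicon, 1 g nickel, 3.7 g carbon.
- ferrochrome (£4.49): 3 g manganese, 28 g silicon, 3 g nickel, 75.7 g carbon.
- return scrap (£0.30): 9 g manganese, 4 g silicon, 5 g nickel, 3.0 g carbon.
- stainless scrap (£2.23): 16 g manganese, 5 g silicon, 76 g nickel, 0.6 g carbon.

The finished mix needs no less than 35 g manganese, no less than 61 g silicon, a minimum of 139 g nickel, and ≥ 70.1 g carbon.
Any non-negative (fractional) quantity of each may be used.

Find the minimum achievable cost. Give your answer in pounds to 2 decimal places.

£7.65

Set it up as a linear program. Let x1 = kg of scrap grade B, x2 = kg of ferrochrome, x3 = kg of return scrap, x4 = kg of stainless scrap.
min 0.44x1 + 4.49x2 + 0.3x3 + 2.23x4 subject to:
  8x1 + 3x2 + 9x3 + 16x4 ≥ 35   (manganese)
  3x1 + 28x2 + 4x3 + 5x4 ≥ 61   (silicon)
  1x1 + 3x2 + 5x3 + 76x4 ≥ 139   (nickel)
  3.7x1 + 75.7x2 + 3x3 + 0.6x4 ≥ 70.1   (carbon)
  x1, x2, x3, x4 ≥ 0.
The cheapest feasible vertex uses only return scrap, stainless scrap; scrap grade B, ferrochrome are not used. There the nickel and carbon constraints are tight.
So return scrap = 23.31 kg, stainless scrap = 0.2956 kg.
Hence cost = 0.3·23.31 + 2.23·0.2956 = £7.6522.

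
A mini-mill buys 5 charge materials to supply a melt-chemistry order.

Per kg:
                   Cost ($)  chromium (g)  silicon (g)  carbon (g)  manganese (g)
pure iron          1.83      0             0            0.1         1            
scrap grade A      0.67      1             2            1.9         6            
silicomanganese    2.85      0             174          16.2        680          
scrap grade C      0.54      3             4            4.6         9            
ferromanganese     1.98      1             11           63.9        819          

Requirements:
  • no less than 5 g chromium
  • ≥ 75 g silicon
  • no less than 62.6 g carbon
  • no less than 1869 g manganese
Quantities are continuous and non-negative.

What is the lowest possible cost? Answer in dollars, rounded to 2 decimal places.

$5.37

Treat it as an LP. Let x1 = kg of pure iron, x2 = kg of scrap grade A, x3 = kg of silicomanganese, x4 = kg of scrap grade C, x5 = kg of ferromanganese.
Minimise 1.83x1 + 0.67x2 + 2.85x3 + 0.54x4 + 1.98x5 with:
  1x2 + 3x4 + 1x5 ≥ 5   (chromium)
  2x2 + 174x3 + 4x4 + 11x5 ≥ 75   (silicon)
  0.1x1 + 1.9x2 + 16.2x3 + 4.6x4 + 63.9x5 ≥ 62.6   (carbon)
  1x1 + 6x2 + 680x3 + 9x4 + 819x5 ≥ 1869   (manganese)
  x1, x2, x3, x4, x5 ≥ 0.
The optimal basis is {silicomanganese, scrap grade C, ferromanganese}; pure iron, scrap grade A drop out. The chromium, silicon, manganese requirements are met with equality.
That vertex is x3 = 0.2794, x4 = 0.9869, x5 = 2.039.
Hence cost = 2.85·0.2794 + 0.54·0.9869 + 1.98·2.039 = $5.3664.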